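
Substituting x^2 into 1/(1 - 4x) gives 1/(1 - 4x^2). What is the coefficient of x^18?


The coefficient of x^(2m) in 1/(1 - 4x^2) is 4^m.
With n = 18 = 2*9, the coefficient is 4^9 = 262144.

262144


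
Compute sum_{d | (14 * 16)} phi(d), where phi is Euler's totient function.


First, 14 * 16 = 224. One classical identity is sum_{d | n} phi(d) = n (each k in [1, n] has a unique gcd with n, and among the k's with gcd(k, n) = n/d there are phi(d) of them). So the sum equals 224. We also verify directly:
Divisors of 224: 1, 2, 4, 7, 8, 14, 16, 28, 32, 56, 112, 224.
phi values: 1, 1, 2, 6, 4, 6, 8, 12, 16, 24, 48, 96.
Sum = 224.

224


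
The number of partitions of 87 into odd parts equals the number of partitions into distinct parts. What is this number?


Computing partitions of 87 into odd parts (1, 3, 5, ...):
Using the generating function prod_{k>=0} 1/(1-x^(2k+1)),
the count is 145578

145578


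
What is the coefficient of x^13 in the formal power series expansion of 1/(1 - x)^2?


The expansion 1/(1 - x)^r = sum_{k>=0} C(k + r - 1, r - 1) x^k follows from the multiset / negative-binomial theorem (or from repeated differentiation of the geometric series).
For r = 2 and k = 13:
C(14, 1) = 87178291200 / (1 * 6227020800) = 14.

14


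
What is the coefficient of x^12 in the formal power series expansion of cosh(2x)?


The Maclaurin series is cosh(t) = sum_{m>=0} t^(2m) / (2m)!, so substituting t = 2x, only even powers of x are nonzero, with coefficient of x^(2m) equal to 2^(2m) / (2m)!.
For x^12 the coefficient is 2^12/12! = 4096/479001600 = 4/467775.

4/467775


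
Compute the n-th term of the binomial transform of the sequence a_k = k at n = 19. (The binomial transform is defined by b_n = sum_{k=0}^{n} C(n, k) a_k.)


With a_k = k, b_n = sum_{k=0}^{n} C(n, k) k. Using k * C(n, k) = n * C(n-1, k-1) gives b_n = n * sum_{k>=1} C(n-1, k-1) = n * 2^(n-1).
For n = 19: 19 * 2^18 = 19 * 262144 = 4980736.

4980736


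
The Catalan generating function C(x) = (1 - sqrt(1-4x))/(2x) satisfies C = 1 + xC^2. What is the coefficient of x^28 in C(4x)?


Substituting x -> 4x scales the n-th coefficient by 4^n, so [x^28] C(4x) = 4^28 * C_28.
C_28 = C(2*28, 28)/(29) = 7648690600760440/29 = 263747951750360.
So 4^28 * 263747951750360 = 72057594037927936 * 263747951750360 = 19005042835562445667958742056960.

19005042835562445667958742056960


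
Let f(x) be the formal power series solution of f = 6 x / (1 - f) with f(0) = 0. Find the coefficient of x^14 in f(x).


Apply Lagrange inversion: f = 6 x * phi(f) with phi(t) = 1/(1 - t), so
[x^n] f = 6^n * (1/n) [t^(n-1)] phi(t)^n = 6^n * (1/n) [t^(n-1)] (1 - t)^(-n) = 6^n * (1/n) C(2n - 2, n - 1) = 6^n * C_{n-1}.
For n = 14: C_13 = C(26, 13) / 14 = 10400600/14 = 742900.
With the 6^14 = 78364164096 factor, the coefficient is 78364164096 * 742900 = 58216737506918400.

58216737506918400


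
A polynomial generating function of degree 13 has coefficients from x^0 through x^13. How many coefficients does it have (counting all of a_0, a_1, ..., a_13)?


A polynomial of degree 13 takes the form a_0 + a_1 x + ... + a_13 x^13.
The number of coefficients is 13 + 1 = 14.

14


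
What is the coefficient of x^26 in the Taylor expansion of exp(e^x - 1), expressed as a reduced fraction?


exp(e^x - 1) = sum_{k>=0} Bell_k x^k / k!, where Bell_k is the k-th Bell number.
So the coefficient of x^26 is Bell_26 / 26!.
Computing: Bell_26 = 49631246523618756274 and 26! = 403291461126605635584000000, giving
49631246523618756274/403291461126605635584000000 = 1459742544812316361/11861513562547224576000000.

1459742544812316361/11861513562547224576000000


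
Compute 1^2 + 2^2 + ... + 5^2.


This power sum has a closed form given by Faulhaber's formula
sum_{k=1}^{m} k^p = (1 / (p + 1)) * sum_{j=0}^{p} C(p + 1, j) B_j m^(p + 1 - j),
but for small m direct computation is fastest:
1 + 4 + 9 + 16 + 25 = 55.

55


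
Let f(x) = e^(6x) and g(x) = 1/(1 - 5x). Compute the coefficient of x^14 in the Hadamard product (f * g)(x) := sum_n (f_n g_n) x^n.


Expanding: f_k = 6^k/k! (from e^(6x)) and g_k = 5^k (from 1/(1 - 5x)). So the Hadamard coefficient (f * g)_k = 6^k 5^k / k! = (30)^k / k!.
For k = 14: 30^14/14! = 478296900000000000000/87178291200 = 38443359375000/7007.

38443359375000/7007


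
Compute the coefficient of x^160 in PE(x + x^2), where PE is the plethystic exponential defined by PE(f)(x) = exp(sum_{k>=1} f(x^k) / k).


With f(x) = x + x^2, the exponent is sum_{k>=1} (x^k + x^(2k)) / k = -ln(1 - x) - ln(1 - x^2). Exponentiating:
PE(x + x^2) = 1 / ((1 - x)(1 - x^2)).
This is the generating function for partitions of n into parts of size 1 or 2. The number of 2's can be any j in 0..80, and the rest are 1's, so
[x^160] = floor(160/2) + 1 = 81.

81


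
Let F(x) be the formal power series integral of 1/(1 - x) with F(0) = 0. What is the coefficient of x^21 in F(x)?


1/(1 - x) = sum_{k>=0} x^k. Integrating termwise and using F(0) = 0 gives
F(x) = sum_{k>=0} x^(k+1) / (k+1) = sum_{m>=1} x^m / m = -ln(1 - x).
So the coefficient of x^21 is 1/21 = 1/21.

1/21


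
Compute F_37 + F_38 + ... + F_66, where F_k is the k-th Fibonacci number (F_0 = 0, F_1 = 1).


Use the identity sum_{k=0}^{N} F_k = F_{N+2} - 1 (which follows from F_{k+2} - F_{k+1} = F_k). Then
sum_{k=37}^{66} F_k = (F_{68} - 1) - (F_{38} - 1) = F_{68} - F_{38}.
Computing: F_{68} = 72723460248141, F_{38} = 39088169, so
Sum = 72723460248141 - 39088169 = 72723421159972.

72723421159972


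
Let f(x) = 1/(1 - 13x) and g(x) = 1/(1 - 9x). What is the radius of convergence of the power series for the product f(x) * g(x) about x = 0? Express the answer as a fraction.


The radius of 1/(1 - 13x) is 1/13 (nearest singularity at x = 1/13), and the radius of 1/(1 - 9x) is 1/9.
The product f(x)*g(x) = 1/((1 - 13x)(1 - 9x)) has singularities at both 1/13 and 1/9, so its radius of convergence is the distance to the nearest one:
min(1/13, 1/9) = 1/13.

1/13


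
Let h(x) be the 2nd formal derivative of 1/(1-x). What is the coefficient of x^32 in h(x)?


Differentiating 2 times: d^2/dx^2 [1/(1-x)] = 2!/(1-x)^3.
The expansion 1/(1-x)^3 = sum_{k>=0} C(k+2, 2) x^k, so the coefficient of x^n in 2!/(1-x)^3 is 2! * C(n+2, 2).
For n = 32: 2 * C(34, 2) = 2 * 561 = 1122

1122


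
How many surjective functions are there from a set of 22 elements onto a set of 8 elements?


By inclusion-exclusion on which target elements are missed, the number of surjections from an n-set onto a k-set is
surj(n, k) = sum_{j=0}^{k} (-1)^j C(k, j) (k - j)^n.
Equivalently surj(n, k) = k! * S(n, k), where S(n, k) is the Stirling number of the second kind.
For n = 22, k = 8:
S(22, 8) = 1142399079991620, so
surj = 8! * 1142399079991620 = 40320 * 1142399079991620 = 46061530905262118400.

46061530905262118400


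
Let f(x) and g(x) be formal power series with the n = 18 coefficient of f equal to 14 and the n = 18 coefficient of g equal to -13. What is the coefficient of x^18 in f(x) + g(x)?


Addition of formal power series is termwise.
The coefficient of x^18 in f + g = 14 + -13
= 1

1


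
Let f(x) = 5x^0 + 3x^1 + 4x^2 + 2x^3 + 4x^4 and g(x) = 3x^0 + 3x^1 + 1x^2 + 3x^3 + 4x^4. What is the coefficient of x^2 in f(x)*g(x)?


Cauchy product at x^2:
5*1 + 3*3 + 4*3
= 26

26


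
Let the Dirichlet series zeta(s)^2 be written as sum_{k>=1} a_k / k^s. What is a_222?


The Dirichlet convolution of the constant function 1 with itself gives (1 * 1)(k) = sum_{d | k} 1 = d(k), the number of positive divisors of k.
Since zeta(s) = sum_{k>=1} 1/k^s, we have zeta(s)^2 = sum_{k>=1} d(k)/k^s, so a_k = d(k).
For k = 222: the divisors are 1, 2, 3, 6, 37, 74, 111, 222.
Count = 8.

8


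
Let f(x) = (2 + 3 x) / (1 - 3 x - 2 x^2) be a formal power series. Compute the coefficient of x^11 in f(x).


Write f(x) = sum_{k>=0} a_k x^k. Multiplying both sides by 1 - 3 x - 2 x^2 gives
(1 - 3 x - 2 x^2) sum_{k>=0} a_k x^k = 2 + 3 x.
Matching coefficients:
 x^0: a_0 = 2
 x^1: a_1 - 3 a_0 = 3  =>  a_1 = 3*2 + 3 = 9
 x^k (k >= 2): a_k = 3 a_{k-1} + 2 a_{k-2}.
Iterating: a_2 = 31, a_3 = 111, a_4 = 395, a_5 = 1407, a_6 = 5011, a_7 = 17847, a_8 = 63563, a_9 = 226383, a_10 = 806275, a_11 = 2871591.
So the coefficient of x^11 is 2871591.

2871591


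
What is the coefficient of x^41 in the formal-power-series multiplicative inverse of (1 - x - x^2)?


Let the inverse be f(x) = sum_{k>=0} a_k x^k. From f(x) * (1 - x - x^2) = 1 and matching coefficients:
 x^0: a_0 = 1.
 x^1: a_1 - a_0 = 0, so a_1 = 1.
 x^k (k >= 2): a_k - a_{k-1} - a_{k-2} = 0, i.e. a_k = a_{k-1} + a_{k-2}.
This is the Fibonacci-type recurrence shifted so that a_0 = a_1 = 1.
Iterating: a_0=1, a_1=1, a_2=2, a_3=3, a_4=5, a_5=8, a_6=13, a_7=21, a_8=34, a_9=55, ...
a_41 = 267914296.

267914296


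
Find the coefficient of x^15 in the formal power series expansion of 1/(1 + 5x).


Write 1/(1 + c x) = 1/(1 - (-c) x) and apply the geometric-series identity
1/(1 - y) = sum_{k>=0} y^k to get 1/(1 + c x) = sum_{k>=0} (-c)^k x^k.
So the coefficient of x^k is (-c)^k = (-1)^k * c^k.
Here c = 5 and k = 15:
(-5)^15 = -1 * 30517578125 = -30517578125

-30517578125


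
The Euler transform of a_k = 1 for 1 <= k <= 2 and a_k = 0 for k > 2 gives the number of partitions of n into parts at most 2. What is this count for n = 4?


Partitions of 4 into parts at most 2:
Using generating function (1-x)^(-1)(1-x^2)^(-1),
the coefficient of x^4 = 3

3


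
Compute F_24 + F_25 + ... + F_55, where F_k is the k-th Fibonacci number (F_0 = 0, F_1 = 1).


Use the identity sum_{k=0}^{N} F_k = F_{N+2} - 1 (which follows from F_{k+2} - F_{k+1} = F_k). Then
sum_{k=24}^{55} F_k = (F_{57} - 1) - (F_{25} - 1) = F_{57} - F_{25}.
Computing: F_{57} = 365435296162, F_{25} = 75025, so
Sum = 365435296162 - 75025 = 365435221137.

365435221137


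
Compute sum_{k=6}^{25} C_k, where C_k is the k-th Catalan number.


C_6 through C_25: 132, 429, 1430, 4862, 16796, 58786, 208012, 742900, 2674440, 9694845, 35357670, 129644790, 477638700, 1767263190, 6564120420, 24466267020, 91482563640, 343059613650, 1289904147324, 4861946401452
Sum = 132 + 429 + 1430 + 4862 + 16796 + 58786 + 208012 + 742900 + 2674440 + 9694845 + 35357670 + 129644790 + 477638700 + 1767263190 + 6564120420 + 24466267020 + 91482563640 + 343059613650 + 1289904147324 + 4861946401452
= 6619846420488

6619846420488


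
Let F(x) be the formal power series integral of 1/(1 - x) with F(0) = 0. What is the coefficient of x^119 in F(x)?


1/(1 - x) = sum_{k>=0} x^k. Integrating termwise and using F(0) = 0 gives
F(x) = sum_{k>=0} x^(k+1) / (k+1) = sum_{m>=1} x^m / m = -ln(1 - x).
So the coefficient of x^119 is 1/119 = 1/119.

1/119


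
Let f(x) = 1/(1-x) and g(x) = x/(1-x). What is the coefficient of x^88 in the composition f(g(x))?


First simplify the composition: f(g(x)) = 1/(1 - x/(1-x)) = (1-x)/((1-x) - x) = (1-x)/(1-2x).
Now extract the coefficient. Write (1-x)/(1-2x) = 1/(1-2x) - x/(1-2x).
The coefficient of x^n in 1/(1-2x) is 2^n, and in x/(1-2x) is 2^(n-1) (for n >= 1).
So the coefficient of x^88 is 2^88 - 2^87 = 309485009821345068724781056 - 154742504910672534362390528 = 154742504910672534362390528.

154742504910672534362390528


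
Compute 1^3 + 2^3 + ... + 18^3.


This power sum has a closed form given by Faulhaber's formula
sum_{k=1}^{m} k^p = (1 / (p + 1)) * sum_{j=0}^{p} C(p + 1, j) B_j m^(p + 1 - j),
but for small m direct computation is fastest:
1 + 8 + 27 + 64 + 125 + 216 + 343 + 512 + 729 + 1000 + 1331 + 1728 + 2197 + 2744 + 3375 + 4096 + 4913 + 5832 = 29241.

29241


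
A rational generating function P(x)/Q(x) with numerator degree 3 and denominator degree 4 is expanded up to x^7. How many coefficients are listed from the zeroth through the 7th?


Expanding up to x^7 gives the coefficients for x^0, x^1, ..., x^7.
That is 7 + 1 = 8 coefficients in total.

8


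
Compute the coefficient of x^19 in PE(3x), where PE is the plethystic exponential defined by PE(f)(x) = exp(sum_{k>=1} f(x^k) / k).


With f(x) = 3x, the exponent is sum_{k>=1} 3 x^k / k = 3 * (-ln(1 - x)). Exponentiating:
PE(3x) = exp(-3 ln(1 - x)) = 1/(1 - x)^3.
By the negative binomial expansion, [x^n] 1/(1 - x)^3 = C(n + 2, 2).
For n = 19: C(21, 2) = 210.

210


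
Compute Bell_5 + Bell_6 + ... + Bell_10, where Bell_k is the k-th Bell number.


Recall Bell_k counts set partitions of a k-set (with Bell_0 = 1 by convention).
Bell_5 through Bell_10: 52, 203, 877, 4140, 21147, 115975
Sum = 52 + 203 + 877 + 4140 + 21147 + 115975 = 142394.

142394


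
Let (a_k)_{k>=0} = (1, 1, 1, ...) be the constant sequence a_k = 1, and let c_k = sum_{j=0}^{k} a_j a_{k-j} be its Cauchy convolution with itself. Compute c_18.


Since a_j = 1 for all j >= 0, the convolution sum becomes
c_k = sum_{j=0}^{k} 1 * 1 = 1 * (k + 1).
Equivalently, the generating function of (a_k) is 1/(1 - x) and its square is 1/(1 - x)^2 = sum_{k>=0} 1(k + 1) x^k.
For k = 18: 1 * 19 = 19.

19


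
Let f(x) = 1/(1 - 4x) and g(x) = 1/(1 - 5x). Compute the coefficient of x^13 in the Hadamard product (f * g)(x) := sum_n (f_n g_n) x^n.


f has coefficients f_k = 4^k and g has coefficients g_k = 5^k, so the Hadamard product has coefficient (f*g)_k = 4^k * 5^k = 20^k.
For k = 13: 20^13 = 81920000000000000.

81920000000000000


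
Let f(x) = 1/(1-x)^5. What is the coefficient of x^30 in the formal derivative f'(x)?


Differentiate: d/dx [ 1/(1-x)^r ] = r / (1-x)^(r+1).
Here r = 5, so f'(x) = 5 / (1-x)^6.
The expansion of 1/(1-x)^(r+1) has coefficient of x^n equal to C(n+r, r).
So the coefficient of x^30 in f'(x) is
5 * C(35, 5) = 5 * 324632 = 1623160

1623160


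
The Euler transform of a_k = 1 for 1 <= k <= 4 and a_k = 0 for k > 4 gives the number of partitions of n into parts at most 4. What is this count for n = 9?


Partitions of 9 into parts at most 4:
Using generating function (1-x)^(-1)(1-x^2)^(-1)...(1-x^4)^(-1),
the coefficient of x^9 = 18

18


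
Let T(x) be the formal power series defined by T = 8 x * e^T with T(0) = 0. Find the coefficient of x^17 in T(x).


Apply the Lagrange inversion formula: if T = 8 x * phi(T) with phi(t) = e^t, then
[x^n] T = 8^n * (1/n) [t^(n-1)] phi(t)^n = 8^n * (1/n) [t^(n-1)] e^(n t) = 8^n * (1/n) * n^(n-1) / (n-1)! = 8^n * n^(n-1) / n!.
When c = 1 this is the Cayley count of rooted labeled trees on n vertices, divided by n!.
For n = 17: 8^17 * 17^16 / 17! = 2251799813685248 * 48661191875666868481/355687428096000 = 196704214296818916062708891648/638512875.

196704214296818916062708891648/638512875


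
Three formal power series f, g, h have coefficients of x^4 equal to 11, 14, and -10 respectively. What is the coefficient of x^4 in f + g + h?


Series addition is componentwise:
11 + 14 + -10
= 15

15


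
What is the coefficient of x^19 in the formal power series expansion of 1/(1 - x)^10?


The negative binomial / multiset identity is
1/(1 - x)^r = sum_{k>=0} C(k + r - 1, r - 1) x^k.
Here r = 10 and k = 19, so the coefficient is
C(19 + 9, 9) = C(28, 9)
= 6906900

6906900


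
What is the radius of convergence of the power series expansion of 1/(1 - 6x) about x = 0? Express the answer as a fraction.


Expanding 1/(1 - 6x) = sum_{k>=0} 6^k x^k, the series converges when |6x| < 1, i.e., |x| < 1/6.
So the radius of convergence is 1/6 = 1/6.

1/6


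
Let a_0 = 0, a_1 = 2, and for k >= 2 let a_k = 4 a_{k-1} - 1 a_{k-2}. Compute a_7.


Iterating the recurrence forward:
a_0 = 0
a_1 = 2
a_2 = 4*2 - 1*0 = 8
a_3 = 4*8 - 1*2 = 30
a_4 = 4*30 - 1*8 = 112
a_5 = 4*112 - 1*30 = 418
a_6 = 4*418 - 1*112 = 1560
a_7 = 4*1560 - 1*418 = 5822
So a_7 = 5822.

5822


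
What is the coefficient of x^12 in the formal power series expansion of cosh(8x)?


The Maclaurin series is cosh(t) = sum_{m>=0} t^(2m) / (2m)!, so substituting t = 8x, only even powers of x are nonzero, with coefficient of x^(2m) equal to 8^(2m) / (2m)!.
For x^12 the coefficient is 8^12/12! = 68719476736/479001600 = 67108864/467775.

67108864/467775


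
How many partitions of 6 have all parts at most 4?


Using the generating function (1-x)^(-1)(1-x^2)^(-1)...(1-x^4)^(-1),
the coefficient of x^6 counts these restricted partitions.
Result = 9

9


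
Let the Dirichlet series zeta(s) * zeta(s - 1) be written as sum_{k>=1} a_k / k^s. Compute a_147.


Convolution gives a_k = sum_{d | k} d * 1 = sum_{d | k} d = sigma(k), the sum of positive divisors of k.
For k = 147, the divisors are 1, 3, 7, 21, 49, 147, so
sigma(147) = 1 + 3 + 7 + 21 + 49 + 147 = 228.

228


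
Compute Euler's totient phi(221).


phi(n) counts integers in [1, n] coprime to n. Using the multiplicative formula phi(n) = n * prod_{p | n} (1 - 1/p):
221 = 13 * 17, so
phi(221) = 221 * (1 - 1/13) * (1 - 1/17) = 192.

192


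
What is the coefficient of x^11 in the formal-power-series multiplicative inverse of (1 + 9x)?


The inverse is 1/(1 + 9x). Apply the geometric identity 1/(1 - y) = sum_{k>=0} y^k with y = -9x:
1/(1 + 9x) = sum_{k>=0} (-9)^k x^k.
So the coefficient of x^11 is (-9)^11 = -31381059609.

-31381059609


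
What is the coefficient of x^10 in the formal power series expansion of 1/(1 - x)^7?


The expansion 1/(1 - x)^r = sum_{k>=0} C(k + r - 1, r - 1) x^k follows from the multiset / negative-binomial theorem (or from repeated differentiation of the geometric series).
For r = 7 and k = 10:
C(16, 6) = 20922789888000 / (720 * 3628800) = 8008.

8008


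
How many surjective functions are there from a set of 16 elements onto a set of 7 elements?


By inclusion-exclusion on which target elements are missed, the number of surjections from an n-set onto a k-set is
surj(n, k) = sum_{j=0}^{k} (-1)^j C(k, j) (k - j)^n.
Equivalently surj(n, k) = k! * S(n, k), where S(n, k) is the Stirling number of the second kind.
For n = 16, k = 7:
S(16, 7) = 3281882604, so
surj = 7! * 3281882604 = 5040 * 3281882604 = 16540688324160.

16540688324160


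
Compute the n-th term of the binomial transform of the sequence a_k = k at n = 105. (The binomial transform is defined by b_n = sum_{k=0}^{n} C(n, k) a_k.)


With a_k = k, b_n = sum_{k=0}^{n} C(n, k) k. Using k * C(n, k) = n * C(n-1, k-1) gives b_n = n * sum_{k>=1} C(n-1, k-1) = n * 2^(n-1).
For n = 105: 105 * 2^104 = 105 * 20282409603651670423947251286016 = 2129653008383425394514461385031680.

2129653008383425394514461385031680


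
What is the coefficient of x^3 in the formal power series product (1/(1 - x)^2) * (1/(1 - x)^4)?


Combine the factors: (1/(1 - x)^2) * (1/(1 - x)^4) = 1/(1 - x)^6.
Then use 1/(1 - x)^r = sum_{k>=0} C(k + r - 1, r - 1) x^k with r = 6 and k = 3:
C(8, 5) = 56.

56


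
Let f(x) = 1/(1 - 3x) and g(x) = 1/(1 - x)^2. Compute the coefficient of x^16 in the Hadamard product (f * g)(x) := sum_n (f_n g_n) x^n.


f has coefficients f_k = 3^k. For g = 1/(1 - x)^2 the coefficient is g_k = C(k + 1, 1) = k + 1. The Hadamard coefficient is (f * g)_k = 3^k * (k + 1).
For k = 16: 3^16 * 17 = 43046721 * 17 = 731794257.

731794257


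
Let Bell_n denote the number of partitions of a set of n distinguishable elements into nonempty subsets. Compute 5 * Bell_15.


Bell_15 can be computed from the Bell triangle or from Dobinski's identity Bell_n = (1/e) * sum_{k>=0} k^n / k!.
Computing Bell_15 = 1382958545.
Then 5 * 1382958545 = 6914792725.

6914792725


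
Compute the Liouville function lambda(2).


The Liouville function is lambda(k) = (-1)^Omega(k), where Omega(k) counts the prime factors of k with multiplicity.
Factoring: 2 = 2, so Omega(2) = 1.
lambda(2) = (-1)^1 = -1.

-1


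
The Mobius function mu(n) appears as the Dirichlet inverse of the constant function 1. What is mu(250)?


250 has a squared prime factor, so mu(250) = 0.
Factorization reveals a repeated prime.

0


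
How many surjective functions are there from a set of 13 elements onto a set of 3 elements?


By inclusion-exclusion on which target elements are missed, the number of surjections from an n-set onto a k-set is
surj(n, k) = sum_{j=0}^{k} (-1)^j C(k, j) (k - j)^n.
Equivalently surj(n, k) = k! * S(n, k), where S(n, k) is the Stirling number of the second kind.
For n = 13, k = 3:
S(13, 3) = 261625, so
surj = 3! * 261625 = 6 * 261625 = 1569750.

1569750


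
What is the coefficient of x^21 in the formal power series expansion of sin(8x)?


The Maclaurin series is sin(t) = sum_{k>=0} (-1)^k t^(2k+1) / (2k+1)!, so substituting t = 8x, only odd powers of x are nonzero, with coefficient of x^(2k+1) equal to (-1)^k 8^(2k+1) / (2k+1)!.
Write 21 = 2*10 + 1, giving the coefficient (-1)^10 * 8^21 / 21! = 9223372036854775808/51090942171709440000 = 35184372088832/194896477400625.

35184372088832/194896477400625


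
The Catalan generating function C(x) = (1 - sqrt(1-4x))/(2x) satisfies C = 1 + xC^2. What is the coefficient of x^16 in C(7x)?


Substituting x -> 7x scales the n-th coefficient by 7^n, so [x^16] C(7x) = 7^16 * C_16.
C_16 = C(2*16, 16)/(17) = 601080390/17 = 35357670.
So 7^16 * 35357670 = 33232930569601 * 35357670 = 1175038992212864189670.

1175038992212864189670


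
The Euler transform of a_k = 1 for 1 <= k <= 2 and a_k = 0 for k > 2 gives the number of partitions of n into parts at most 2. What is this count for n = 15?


Partitions of 15 into parts at most 2:
Using generating function (1-x)^(-1)(1-x^2)^(-1),
the coefficient of x^15 = 8

8


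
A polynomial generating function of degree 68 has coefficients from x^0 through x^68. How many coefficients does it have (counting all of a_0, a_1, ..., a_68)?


A polynomial of degree 68 takes the form a_0 + a_1 x + ... + a_68 x^68.
The number of coefficients is 68 + 1 = 69.

69


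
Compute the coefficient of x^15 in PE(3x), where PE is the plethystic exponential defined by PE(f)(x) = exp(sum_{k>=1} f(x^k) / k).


With f(x) = 3x, the exponent is sum_{k>=1} 3 x^k / k = 3 * (-ln(1 - x)). Exponentiating:
PE(3x) = exp(-3 ln(1 - x)) = 1/(1 - x)^3.
By the negative binomial expansion, [x^n] 1/(1 - x)^3 = C(n + 2, 2).
For n = 15: C(17, 2) = 136.

136


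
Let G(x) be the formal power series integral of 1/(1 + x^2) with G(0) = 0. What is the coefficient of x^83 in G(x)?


1/(1 + x^2) = sum_{j>=0} (-1)^j x^(2j). Integrating termwise with G(0) = 0:
G(x) = sum_{j>=0} (-1)^j x^(2j+1) / (2j+1) = arctan(x).
Only odd powers are nonzero. For x^83 write 83 = 2*41 + 1, giving
(-1)^41 / 83 = -1/83 = -1/83.

-1/83


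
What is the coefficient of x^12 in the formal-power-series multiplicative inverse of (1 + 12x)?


The inverse is 1/(1 + 12x). Apply the geometric identity 1/(1 - y) = sum_{k>=0} y^k with y = -12x:
1/(1 + 12x) = sum_{k>=0} (-12)^k x^k.
So the coefficient of x^12 is (-12)^12 = 8916100448256.

8916100448256


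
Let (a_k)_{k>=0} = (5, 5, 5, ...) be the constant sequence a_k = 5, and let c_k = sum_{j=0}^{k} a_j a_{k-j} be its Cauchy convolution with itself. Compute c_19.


Since a_j = 5 for all j >= 0, the convolution sum becomes
c_k = sum_{j=0}^{k} 5 * 5 = 25 * (k + 1).
Equivalently, the generating function of (a_k) is 5/(1 - x) and its square is 25/(1 - x)^2 = sum_{k>=0} 25(k + 1) x^k.
For k = 19: 25 * 20 = 500.

500


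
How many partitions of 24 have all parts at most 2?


Using the generating function (1-x)^(-1)(1-x^2)^(-1),
the coefficient of x^24 counts these restricted partitions.
Result = 13

13


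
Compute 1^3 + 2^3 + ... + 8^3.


This power sum has a closed form given by Faulhaber's formula
sum_{k=1}^{m} k^p = (1 / (p + 1)) * sum_{j=0}^{p} C(p + 1, j) B_j m^(p + 1 - j),
but for small m direct computation is fastest:
1 + 8 + 27 + 64 + 125 + 216 + 343 + 512 = 1296.

1296


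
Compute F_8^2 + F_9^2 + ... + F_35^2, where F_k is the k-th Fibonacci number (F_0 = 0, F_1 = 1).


There is a standard identity sum_{k=0}^{N} F_k^2 = F_N * F_{N+1} (proved inductively from the telescoping relation F_k^2 = F_k F_{k+1} - F_{k-1} F_k). Then
sum_{k=8}^{35} F_k^2 = F_35 F_36 - F_7 F_8.
Computing: F_35 = 9227465, F_36 = 14930352, F_7 = 13, F_8 = 21.
Sum = 9227465 * 14930352 - 13 * 21 = 137769300517407.

137769300517407


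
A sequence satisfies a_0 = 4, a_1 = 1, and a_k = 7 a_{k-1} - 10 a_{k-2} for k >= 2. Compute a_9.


The characteristic equation is t^2 - 7 t + 10 = 0, with roots r_1 = 5 and r_2 = 2 (so c_1 = r_1 + r_2, c_2 = -r_1 r_2 as required).
One can use the closed form a_n = A r_1^n + B r_2^n, but direct iteration is more reliable:
a_0 = 4, a_1 = 1, a_2 = -33, a_3 = -241, a_4 = -1357, a_5 = -7089, a_6 = -36053, a_7 = -181481, a_8 = -909837, a_9 = -4554049.
So a_9 = -4554049.

-4554049


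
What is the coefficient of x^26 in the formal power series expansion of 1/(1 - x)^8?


The negative binomial / multiset identity is
1/(1 - x)^r = sum_{k>=0} C(k + r - 1, r - 1) x^k.
Here r = 8 and k = 26, so the coefficient is
C(26 + 7, 7) = C(33, 7)
= 4272048

4272048


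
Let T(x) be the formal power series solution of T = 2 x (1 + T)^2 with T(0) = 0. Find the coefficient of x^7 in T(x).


Apply the Lagrange inversion formula: if T = 2 x * phi(T) with phi(t) = (1 + t)^2, then [x^n] T = 2^n * (1/n) [t^(n-1)] phi(t)^n = 2^n * (1/n) [t^(n-1)] (1 + t)^(2n) = 2^n * (1/n) C(2n, n-1).
Using the identity C(2n, n-1) = C(2n, n) * n / (n+1), the unscaled factor equals C(2n, n) / (n+1) = C_n, the n-th Catalan number.
For n = 7: C_7 = C(14, 7) / 8 = 3432/8 = 429.
With the 2^7 = 128 factor, the coefficient is 128 * 429 = 54912.

54912


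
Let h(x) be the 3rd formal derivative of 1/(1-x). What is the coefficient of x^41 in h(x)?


Differentiating 3 times: d^3/dx^3 [1/(1-x)] = 3!/(1-x)^4.
The expansion 1/(1-x)^4 = sum_{k>=0} C(k+3, 3) x^k, so the coefficient of x^n in 3!/(1-x)^4 is 3! * C(n+3, 3).
For n = 41: 6 * C(44, 3) = 6 * 13244 = 79464

79464


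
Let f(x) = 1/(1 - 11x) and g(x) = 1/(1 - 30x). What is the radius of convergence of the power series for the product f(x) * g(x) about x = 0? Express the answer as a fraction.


The radius of 1/(1 - 11x) is 1/11 (nearest singularity at x = 1/11), and the radius of 1/(1 - 30x) is 1/30.
The product f(x)*g(x) = 1/((1 - 11x)(1 - 30x)) has singularities at both 1/11 and 1/30, so its radius of convergence is the distance to the nearest one:
min(1/11, 1/30) = 1/30.

1/30


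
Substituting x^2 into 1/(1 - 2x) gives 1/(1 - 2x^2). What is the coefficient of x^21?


Since 1/(1 - 2x^2) only has even powers of x,
the coefficient of x^21 (odd) is 0.

0


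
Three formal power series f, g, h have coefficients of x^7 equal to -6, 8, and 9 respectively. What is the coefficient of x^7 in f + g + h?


Series addition is componentwise:
-6 + 8 + 9
= 11

11


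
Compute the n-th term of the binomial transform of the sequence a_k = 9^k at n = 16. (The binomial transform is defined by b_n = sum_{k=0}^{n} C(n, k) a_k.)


With a_k = 9^k, b_n = sum_{k=0}^{n} C(n, k) 9^k = (1 + 9)^n by the binomial theorem.
For n = 16: (1 + 9)^16 = 10^16 = 10000000000000000.

10000000000000000


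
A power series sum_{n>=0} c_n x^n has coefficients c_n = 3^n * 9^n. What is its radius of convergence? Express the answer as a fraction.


By the root test (Cauchy-Hadamard), the radius is R = 1 / limsup_n |c_n|^(1/n).
Here |c_n|^(1/n) = (3^n * 9^n)^(1/n) = 3 * 9 = 27 for all n.
So R = 1/27 = 1/27.

1/27


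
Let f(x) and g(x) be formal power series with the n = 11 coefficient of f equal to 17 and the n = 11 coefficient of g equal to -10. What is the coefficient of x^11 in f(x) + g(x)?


Addition of formal power series is termwise.
The coefficient of x^11 in f + g = 17 + -10
= 7

7


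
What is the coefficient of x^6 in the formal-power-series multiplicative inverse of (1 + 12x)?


The inverse is 1/(1 + 12x). Apply the geometric identity 1/(1 - y) = sum_{k>=0} y^k with y = -12x:
1/(1 + 12x) = sum_{k>=0} (-12)^k x^k.
So the coefficient of x^6 is (-12)^6 = 2985984.

2985984


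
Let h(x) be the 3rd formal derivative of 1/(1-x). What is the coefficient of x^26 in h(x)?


Differentiating 3 times: d^3/dx^3 [1/(1-x)] = 3!/(1-x)^4.
The expansion 1/(1-x)^4 = sum_{k>=0} C(k+3, 3) x^k, so the coefficient of x^n in 3!/(1-x)^4 is 3! * C(n+3, 3).
For n = 26: 6 * C(29, 3) = 6 * 3654 = 21924

21924


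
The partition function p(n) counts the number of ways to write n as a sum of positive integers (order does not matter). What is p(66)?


Using the generating function prod_{k>=1} 1/(1-x^k), we compute p(66).
By dynamic programming over parts 1 through 66:
p(66) = 2323520

2323520


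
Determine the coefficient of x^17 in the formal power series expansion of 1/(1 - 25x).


The geometric series identity gives 1/(1 - c x) = sum_{k>=0} c^k x^k, so the coefficient of x^k is c^k.
Here c = 25 and k = 17.
Computing: 25^17 = 582076609134674072265625

582076609134674072265625


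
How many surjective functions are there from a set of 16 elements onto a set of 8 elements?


By inclusion-exclusion on which target elements are missed, the number of surjections from an n-set onto a k-set is
surj(n, k) = sum_{j=0}^{k} (-1)^j C(k, j) (k - j)^n.
Equivalently surj(n, k) = k! * S(n, k), where S(n, k) is the Stirling number of the second kind.
For n = 16, k = 8:
S(16, 8) = 2141764053, so
surj = 8! * 2141764053 = 40320 * 2141764053 = 86355926616960.

86355926616960


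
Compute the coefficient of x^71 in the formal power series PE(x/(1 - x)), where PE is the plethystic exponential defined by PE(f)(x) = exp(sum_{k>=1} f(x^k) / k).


For f(x) = x/(1 - x) we have
sum_{k>=1} f(x^k) / k = sum_{k>=1} (1/k) * x^k / (1 - x^k) = sum_{k, m >= 1} x^(k m) / k,
which after exponentiating simplifies to
PE(x/(1 - x)) = prod_{k>=1} 1 / (1 - x^k).
This is the generating function for the partition function p(n), so the coefficient of x^71 is p(71).
Computing p(71) by dynamic programming over parts 1, 2, ..., 71: p(71) = 4697205.

4697205


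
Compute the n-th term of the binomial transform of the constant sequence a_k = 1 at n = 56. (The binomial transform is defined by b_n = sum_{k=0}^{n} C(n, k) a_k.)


With a_k = 1 for all k, b_n = sum_{k=0}^{n} C(n, k) = 2^n by the binomial theorem.
For n = 56: 2^56 = 72057594037927936.

72057594037927936


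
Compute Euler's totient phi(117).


phi(n) counts integers in [1, n] coprime to n. Using the multiplicative formula phi(n) = n * prod_{p | n} (1 - 1/p):
117 = 3^2 * 13, so
phi(117) = 117 * (1 - 1/3) * (1 - 1/13) = 72.

72


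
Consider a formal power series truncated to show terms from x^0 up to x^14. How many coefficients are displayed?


From x^0 to x^14 inclusive, the count is 14 - 0 + 1 = 15.

15


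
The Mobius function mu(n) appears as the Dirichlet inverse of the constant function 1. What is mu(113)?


113 = 113 (all distinct primes).
mu(113) = (-1)^1 = -1

-1


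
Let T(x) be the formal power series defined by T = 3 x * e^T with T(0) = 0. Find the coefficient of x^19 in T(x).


Apply the Lagrange inversion formula: if T = 3 x * phi(T) with phi(t) = e^t, then
[x^n] T = 3^n * (1/n) [t^(n-1)] phi(t)^n = 3^n * (1/n) [t^(n-1)] e^(n t) = 3^n * (1/n) * n^(n-1) / (n-1)! = 3^n * n^(n-1) / n!.
When c = 1 this is the Cayley count of rooted labeled trees on n vertices, divided by n!.
For n = 19: 3^19 * 19^18 / 19! = 1162261467 * 104127350297911241532841/121645100408832000 = 970834090696004352832536033/975822848000.

970834090696004352832536033/975822848000


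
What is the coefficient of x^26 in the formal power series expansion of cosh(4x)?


The Maclaurin series is cosh(t) = sum_{m>=0} t^(2m) / (2m)!, so substituting t = 4x, only even powers of x are nonzero, with coefficient of x^(2m) equal to 4^(2m) / (2m)!.
For x^26 the coefficient is 4^26/26! = 4503599627370496/403291461126605635584000000 = 536870912/48076088562799171875.

536870912/48076088562799171875


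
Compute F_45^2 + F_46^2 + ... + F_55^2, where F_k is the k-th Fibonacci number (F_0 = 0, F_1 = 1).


There is a standard identity sum_{k=0}^{N} F_k^2 = F_N * F_{N+1} (proved inductively from the telescoping relation F_k^2 = F_k F_{k+1} - F_{k-1} F_k). Then
sum_{k=45}^{55} F_k^2 = F_55 F_56 - F_44 F_45.
Computing: F_55 = 139583862445, F_56 = 225851433717, F_44 = 701408733, F_45 = 1134903170.
Sum = 139583862445 * 225851433717 - 701408733 * 1134903170 = 31524419425965215674455.

31524419425965215674455


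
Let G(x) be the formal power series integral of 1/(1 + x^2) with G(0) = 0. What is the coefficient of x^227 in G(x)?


1/(1 + x^2) = sum_{j>=0} (-1)^j x^(2j). Integrating termwise with G(0) = 0:
G(x) = sum_{j>=0} (-1)^j x^(2j+1) / (2j+1) = arctan(x).
Only odd powers are nonzero. For x^227 write 227 = 2*113 + 1, giving
(-1)^113 / 227 = -1/227 = -1/227.

-1/227


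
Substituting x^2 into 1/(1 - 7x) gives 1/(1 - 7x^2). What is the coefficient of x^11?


Since 1/(1 - 7x^2) only has even powers of x,
the coefficient of x^11 (odd) is 0.

0


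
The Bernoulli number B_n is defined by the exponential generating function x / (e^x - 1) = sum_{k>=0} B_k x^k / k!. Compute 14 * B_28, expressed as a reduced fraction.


Bernoulli numbers can also be computed recursively via B_0 = 1 and sum_{j=0}^{m} C(m+1, j) B_j = 0 for m >= 1. Odd-index Bernoulli numbers vanish for k >= 3.
Computing B_28 = -23749461029/870, so 14 * B_28 = 14 * -23749461029/870 = -166246227203/435.

-166246227203/435


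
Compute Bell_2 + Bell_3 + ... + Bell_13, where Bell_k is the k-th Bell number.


Recall Bell_k counts set partitions of a k-set (with Bell_0 = 1 by convention).
Bell_2 through Bell_13: 2, 5, 15, 52, 203, 877, 4140, 21147, 115975, 678570, 4213597, 27644437
Sum = 2 + 5 + 15 + 52 + 203 + 877 + 4140 + 21147 + 115975 + 678570 + 4213597 + 27644437 = 32679020.

32679020


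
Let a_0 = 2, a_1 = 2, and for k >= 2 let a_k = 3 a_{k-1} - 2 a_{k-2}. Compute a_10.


Iterating the recurrence forward:
a_0 = 2
a_1 = 2
a_2 = 3*2 - 2*2 = 2
a_3 = 3*2 - 2*2 = 2
a_4 = 3*2 - 2*2 = 2
a_5 = 3*2 - 2*2 = 2
a_6 = 3*2 - 2*2 = 2
a_7 = 3*2 - 2*2 = 2
a_8 = 3*2 - 2*2 = 2
a_9 = 3*2 - 2*2 = 2
a_10 = 3*2 - 2*2 = 2
So a_10 = 2.

2


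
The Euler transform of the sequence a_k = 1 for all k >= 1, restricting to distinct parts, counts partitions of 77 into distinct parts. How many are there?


Partitions of 77 into distinct parts can be computed via generating function.
Product (1+x)(1+x^2)(1+x^3)...
The coefficient of x^77 = 58499

58499


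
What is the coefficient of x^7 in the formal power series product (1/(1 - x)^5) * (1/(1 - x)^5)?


Combine the factors: (1/(1 - x)^5) * (1/(1 - x)^5) = 1/(1 - x)^10.
Then use 1/(1 - x)^r = sum_{k>=0} C(k + r - 1, r - 1) x^k with r = 10 and k = 7:
C(16, 9) = 11440.

11440


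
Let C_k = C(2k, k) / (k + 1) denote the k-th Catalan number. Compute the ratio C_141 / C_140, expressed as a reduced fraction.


Using C_k = (2k)! / (k! (k+1)!), the ratio C_{k+1}/C_k simplifies to
C_{k+1}/C_k = [(2k+2)! / ((k+1)! (k+2)!)] * [k! (k+1)! / (2k)!]
 = (2k+2)(2k+1) / ((k+1)(k+2)) = 2(2k+1) / (k+2).
For k = 140: 2(2*140 + 1) / (140 + 2) = 562/142 = 281/71.

281/71


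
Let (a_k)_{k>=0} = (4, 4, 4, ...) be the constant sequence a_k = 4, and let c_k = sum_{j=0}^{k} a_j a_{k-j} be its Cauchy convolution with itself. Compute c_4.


Since a_j = 4 for all j >= 0, the convolution sum becomes
c_k = sum_{j=0}^{k} 4 * 4 = 16 * (k + 1).
Equivalently, the generating function of (a_k) is 4/(1 - x) and its square is 16/(1 - x)^2 = sum_{k>=0} 16(k + 1) x^k.
For k = 4: 16 * 5 = 80.

80


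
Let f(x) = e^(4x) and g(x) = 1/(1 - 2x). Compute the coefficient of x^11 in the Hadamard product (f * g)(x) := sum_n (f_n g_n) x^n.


Expanding: f_k = 4^k/k! (from e^(4x)) and g_k = 2^k (from 1/(1 - 2x)). So the Hadamard coefficient (f * g)_k = 4^k 2^k / k! = (8)^k / k!.
For k = 11: 8^11/11! = 8589934592/39916800 = 33554432/155925.

33554432/155925


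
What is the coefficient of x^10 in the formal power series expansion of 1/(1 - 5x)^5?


The general identity 1/(1 - c x)^r = sum_{k>=0} c^k C(k + r - 1, r - 1) x^k follows by substituting y = c x into 1/(1 - y)^r = sum_{k>=0} C(k + r - 1, r - 1) y^k.
For c = 5, r = 5, k = 10:
5^10 * C(14, 4) = 9765625 * 1001 = 9775390625.

9775390625


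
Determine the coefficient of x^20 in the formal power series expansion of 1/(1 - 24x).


The geometric series identity gives 1/(1 - c x) = sum_{k>=0} c^k x^k, so the coefficient of x^k is c^k.
Here c = 24 and k = 20.
Computing: 24^20 = 4019988717840603673710821376

4019988717840603673710821376


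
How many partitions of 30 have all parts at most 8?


Using the generating function (1-x)^(-1)(1-x^2)^(-1)...(1-x^8)^(-1),
the coefficient of x^30 counts these restricted partitions.
Result = 2462

2462


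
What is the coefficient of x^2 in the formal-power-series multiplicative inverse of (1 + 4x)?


The inverse is 1/(1 + 4x). Apply the geometric identity 1/(1 - y) = sum_{k>=0} y^k with y = -4x:
1/(1 + 4x) = sum_{k>=0} (-4)^k x^k.
So the coefficient of x^2 is (-4)^2 = 16.

16


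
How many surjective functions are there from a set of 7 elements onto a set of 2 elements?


By inclusion-exclusion on which target elements are missed, the number of surjections from an n-set onto a k-set is
surj(n, k) = sum_{j=0}^{k} (-1)^j C(k, j) (k - j)^n.
Equivalently surj(n, k) = k! * S(n, k), where S(n, k) is the Stirling number of the second kind.
For n = 7, k = 2:
S(7, 2) = 63, so
surj = 2! * 63 = 2 * 63 = 126.

126


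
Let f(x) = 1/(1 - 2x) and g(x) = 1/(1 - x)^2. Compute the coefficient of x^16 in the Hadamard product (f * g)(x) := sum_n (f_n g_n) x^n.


f has coefficients f_k = 2^k. For g = 1/(1 - x)^2 the coefficient is g_k = C(k + 1, 1) = k + 1. The Hadamard coefficient is (f * g)_k = 2^k * (k + 1).
For k = 16: 2^16 * 17 = 65536 * 17 = 1114112.

1114112


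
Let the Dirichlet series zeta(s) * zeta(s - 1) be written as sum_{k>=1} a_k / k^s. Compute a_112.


Convolution gives a_k = sum_{d | k} d * 1 = sum_{d | k} d = sigma(k), the sum of positive divisors of k.
For k = 112, the divisors are 1, 2, 4, 7, 8, 14, 16, 28, 56, 112, so
sigma(112) = 1 + 2 + 4 + 7 + 8 + 14 + 16 + 28 + 56 + 112 = 248.

248


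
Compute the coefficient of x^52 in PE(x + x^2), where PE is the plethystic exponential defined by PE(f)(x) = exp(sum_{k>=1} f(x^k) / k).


With f(x) = x + x^2, the exponent is sum_{k>=1} (x^k + x^(2k)) / k = -ln(1 - x) - ln(1 - x^2). Exponentiating:
PE(x + x^2) = 1 / ((1 - x)(1 - x^2)).
This is the generating function for partitions of n into parts of size 1 or 2. The number of 2's can be any j in 0..26, and the rest are 1's, so
[x^52] = floor(52/2) + 1 = 27.

27


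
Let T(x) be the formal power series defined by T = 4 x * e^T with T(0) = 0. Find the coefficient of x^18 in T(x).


Apply the Lagrange inversion formula: if T = 4 x * phi(T) with phi(t) = e^t, then
[x^n] T = 4^n * (1/n) [t^(n-1)] phi(t)^n = 4^n * (1/n) [t^(n-1)] e^(n t) = 4^n * (1/n) * n^(n-1) / (n-1)! = 4^n * n^(n-1) / n!.
When c = 1 this is the Cayley count of rooted labeled trees on n vertices, divided by n!.
For n = 18: 4^18 * 18^17 / 18! = 68719476736 * 2185911559738696531968/6402373705728000 = 349351379311776170508288/14889875.

349351379311776170508288/14889875


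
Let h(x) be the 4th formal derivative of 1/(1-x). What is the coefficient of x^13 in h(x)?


Differentiating 4 times: d^4/dx^4 [1/(1-x)] = 4!/(1-x)^5.
The expansion 1/(1-x)^5 = sum_{k>=0} C(k+4, 4) x^k, so the coefficient of x^n in 4!/(1-x)^5 is 4! * C(n+4, 4).
For n = 13: 24 * C(17, 4) = 24 * 2380 = 57120

57120


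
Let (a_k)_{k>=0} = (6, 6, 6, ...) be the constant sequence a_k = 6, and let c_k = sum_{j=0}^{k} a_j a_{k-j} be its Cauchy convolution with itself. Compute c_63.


Since a_j = 6 for all j >= 0, the convolution sum becomes
c_k = sum_{j=0}^{k} 6 * 6 = 36 * (k + 1).
Equivalently, the generating function of (a_k) is 6/(1 - x) and its square is 36/(1 - x)^2 = sum_{k>=0} 36(k + 1) x^k.
For k = 63: 36 * 64 = 2304.

2304


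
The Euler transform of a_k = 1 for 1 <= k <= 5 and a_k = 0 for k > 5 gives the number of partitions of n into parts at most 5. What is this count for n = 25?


Partitions of 25 into parts at most 5:
Using generating function (1-x)^(-1)(1-x^2)^(-1)...(1-x^5)^(-1),
the coefficient of x^25 = 377

377
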